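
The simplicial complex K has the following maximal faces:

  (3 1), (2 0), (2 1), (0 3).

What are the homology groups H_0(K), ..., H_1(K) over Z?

Fix the vertex order 0 < 1 < 2 < 3 and write every simplex with vertices in increasing order. Then dim K = 1 and the simplices of K are:

  0-simplices (4): [0], [1], [2], [3]
  1-simplices (4): [0,2], [0,3], [1,2], [1,3]

giving chain groups C_0 ≅ Z^4, C_1 ≅ Z^4.

Boundary ∂_1: C_1 → C_0 is given by ∂[p,q] = [q] − [p]. For instance
  ∂[1,3] = [3] − [1].
The resulting 4×4 matrix has rank 3, and its Smith normal form has invariant factors (1,1,1).

Now H_k = ker ∂_k / im ∂_{k+1}, so:

  H_0: rank C_0 − rank ∂_1 = 4 − 3 = 1, and the invariant factors of ∂_1 are all 1, so H_0 = Z.
  H_1: rank ker ∂_1 − rank ∂_2 = (4 − 3) − 0 = 1, and there is no ∂_2, so H_1 = Z.

(K is a triangulation of the circle S^1.)

H_0 = Z,  H_1 = Z.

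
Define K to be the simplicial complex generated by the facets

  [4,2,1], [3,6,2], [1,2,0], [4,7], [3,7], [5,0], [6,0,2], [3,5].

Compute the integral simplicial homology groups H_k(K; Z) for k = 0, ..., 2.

H_0 ≅ Z,  H_1 ≅ Z^2,  H_2 = 0.

K has 8 vertices, 13 edges, 4 triangles.
rank ∂_0 = 0, rank ∂_1 = 7 ⇒ b_0 = 8 − 0 − 7 = 1; all invariant factors of ∂_1 are 1 so no torsion. So H_0 = Z.
rank ∂_1 = 7, rank ∂_2 = 4 ⇒ b_1 = 13 − 7 − 4 = 2; all invariant factors of ∂_2 are 1 so no torsion. So H_1 = Z^2.
rank ∂_2 = 4, rank ∂_3 = 0 ⇒ b_2 = 4 − 4 − 0 = 0. So H_2 = 0.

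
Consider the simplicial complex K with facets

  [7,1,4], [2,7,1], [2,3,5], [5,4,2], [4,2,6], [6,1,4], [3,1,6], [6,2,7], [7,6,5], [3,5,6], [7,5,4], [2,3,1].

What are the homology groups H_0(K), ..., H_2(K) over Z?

We work with the vertex ordering 1 < 2 < 3 < 4 < 5 < 6 < 7. The simplices of K, each written with vertices in increasing order, are:

  0-simplices (7): [1], [2], [3], [4], [5], [6], [7]
  1-simplices (18): [1,2], [1,3], [1,4], [1,6], [1,7], [2,3], [2,4], [2,5], [2,6], [2,7], [3,5], [3,6], [4,5], [4,6], [4,7], [5,6], [5,7], [6,7]
  2-simplices (12): [1,2,3], [1,2,7], [1,3,6], [1,4,6], [1,4,7], [2,3,5], [2,4,5], [2,4,6], [2,6,7], [3,5,6], [4,5,7], [5,6,7]

so the chain groups are C_0 ≅ Z^7, C_1 ≅ Z^18, C_2 ≅ Z^12.

∂_1: C_1 → C_0 is given by ∂[p,q] = [q] − [p]. For instance
  ∂[5,6] = [6] − [5].
The resulting 7×18 matrix has rank 6, and its Smith normal form has invariant factors (1,1,1,1,1,1).

∂_2: C_2 → C_1 sends each 2-simplex [p,q,r] to [q,r] − [p,r] + [p,q]. For instance
  ∂[1,3,6] = [3,6] − [1,6] + [1,3],
  ∂[1,2,7] = [2,7] − [1,7] + [1,2].
The resulting 18×12 matrix has rank 12, and its Smith normal form has invariant factors (1,1,1,1,1,1,1,1,1,1,1,2).

From H_k ≅ ker(∂_k) / im(∂_{k+1}) we obtain:

  H_0: rank C_0 − rank ∂_1 = 7 − 6 = 1, and the invariant factors of ∂_1 are all 1, so H_0 ≅ Z.
  H_1: rank ker ∂_1 − rank ∂_2 = (18 − 6) − 12 = 0, and ∂_2 has invariant factor 2 > 1, so H_1 ≅ Z/2.
  H_2: rank ker ∂_2 − rank ∂_3 = (12 − 12) − 0 = 0, and there is no ∂_3, so H_2 ≅ 0.

As a check, the Euler characteristic is 7 − 18 + 12 = 1, which agrees with 1 − 0 + 0 = 1.

H_0 = Z,  H_1 = Z/2,  H_2 = 0.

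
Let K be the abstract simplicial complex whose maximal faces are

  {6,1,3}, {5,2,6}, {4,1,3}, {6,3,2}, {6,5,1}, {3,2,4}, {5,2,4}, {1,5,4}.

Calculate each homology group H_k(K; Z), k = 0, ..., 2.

Take the total order 1 < 2 < 3 < 4 < 5 < 6 on the vertex set. Then K (dimension 2) consists of the simplices:

  0-simplices (6): [1], [2], [3], [4], [5], [6]
  1-simplices (12): [1,3], [1,4], [1,5], [1,6], [2,3], [2,4], [2,5], [2,6], [3,4], [3,6], [4,5], [5,6]
  2-simplices (8): [1,3,4], [1,3,6], [1,4,5], [1,5,6], [2,3,4], [2,3,6], [2,4,5], [2,5,6]

so the chain groups are C_0 ≅ Z^6, C_1 ≅ Z^12, C_2 ≅ Z^8.

The boundary map ∂_1: C_1 → C_0 maps an edge to its endpoints' difference, ∂[p,q] = q − p. For instance
  ∂[4,5] = [5] − [4].
As a 6×12 matrix over Z this has rank 5, with invariant factors (1,1,1,1,1).

Boundary ∂_2: C_2 → C_1 maps a triangle to the signed sum of its edges. For instance
  ∂[2,3,4] = [3,4] − [2,4] + [2,3],
  ∂[1,4,5] = [4,5] − [1,5] + [1,4].
The resulting 12×8 matrix has rank 7, and its Smith normal form has invariant factors (1,1,1,1,1,1,1).

Now H_k = ker ∂_k / im ∂_{k+1}, so:

  H_0: rank C_0 − rank ∂_1 = 6 − 5 = 1, and the invariant factors of ∂_1 are all 1, so H_0 = Z.
  H_1: rank ker ∂_1 − rank ∂_2 = (12 − 5) − 7 = 0, and the invariant factors of ∂_2 are all 1, so H_1 = 0.
  H_2: rank ker ∂_2 − rank ∂_3 = (8 − 7) − 0 = 1, and there is no ∂_3, so H_2 = Z.

H_0 = Z,  H_1 = 0,  H_2 = Z.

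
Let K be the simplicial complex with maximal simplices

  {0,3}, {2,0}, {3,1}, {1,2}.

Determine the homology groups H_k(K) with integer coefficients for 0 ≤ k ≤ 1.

H_0 = Z,  H_1 = Z.

K has 4 vertices, 4 edges.
rank ∂_0 = 0, rank ∂_1 = 3 ⇒ b_0 = 4 − 0 − 3 = 1; all invariant factors of ∂_1 are 1 so no torsion. So H_0 = Z.
rank ∂_1 = 3, rank ∂_2 = 0 ⇒ b_1 = 4 − 3 − 0 = 1. So H_1 = Z.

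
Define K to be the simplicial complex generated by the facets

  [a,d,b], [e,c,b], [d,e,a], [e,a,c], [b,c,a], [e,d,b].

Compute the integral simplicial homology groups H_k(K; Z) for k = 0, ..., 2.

H_0 = Z,  H_1 = 0,  H_2 = Z.

We work with the vertex ordering a < b < c < d < e. The simplices of K, each written with vertices in increasing order, are:

  0-simplices (5): a, b, c, d, e
  1-simplices (9): ab, ac, ad, ae, bc, bd, be, ce, de
  2-simplices (6): abc, abd, ace, ade, bce, bde

Hence C_0 ≅ Z^5, C_1 ≅ Z^9, C_2 ≅ Z^6.

The boundary map ∂_1: C_1 → C_0 maps an edge to its endpoints' difference, ∂[p,q] = q − p. For instance
  ∂ad = d − a.
As a 5×9 matrix over Z this has rank 4, with invariant factors (1,1,1,1).

The boundary map ∂_2: C_2 → C_1 acts by ∂[p,q,r] = [q,r] − [p,r] + [p,q]. For instance
  ∂abc = bc − ac + ab,
  ∂bce = ce − be + bc.
This gives a 9×6 integer matrix of rank 5; reducing to Smith normal form yields diagonal entries (1,1,1,1,1).

Computing H_k = (kernel of ∂_k) / (image of ∂_{k+1}):

  H_0: rank C_0 − rank ∂_1 = 5 − 4 = 1, and the invariant factors of ∂_1 are all 1, so H_0 ≅ Z.
  H_1: rank ker ∂_1 − rank ∂_2 = (9 − 4) − 5 = 0, and the invariant factors of ∂_2 are all 1, so H_1 ≅ 0.
  H_2: rank ker ∂_2 − rank ∂_3 = (6 − 5) − 0 = 1, and there is no ∂_3, so H_2 ≅ Z.

As a check, the Euler characteristic is 5 − 9 + 6 = 2, which agrees with 1 − 0 + 1 = 2.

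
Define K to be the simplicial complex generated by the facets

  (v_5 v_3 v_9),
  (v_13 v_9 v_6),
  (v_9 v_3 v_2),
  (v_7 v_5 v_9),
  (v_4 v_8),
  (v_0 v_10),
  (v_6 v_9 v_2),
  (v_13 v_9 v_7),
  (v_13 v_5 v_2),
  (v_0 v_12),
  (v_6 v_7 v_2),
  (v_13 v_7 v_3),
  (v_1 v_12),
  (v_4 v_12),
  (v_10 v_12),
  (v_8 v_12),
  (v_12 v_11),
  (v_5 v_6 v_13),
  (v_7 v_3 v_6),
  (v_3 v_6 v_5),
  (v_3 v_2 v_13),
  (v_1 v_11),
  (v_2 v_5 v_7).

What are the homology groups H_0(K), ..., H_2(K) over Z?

H_0 ≅ Z^2,  H_1 ≅ Z^5,  H_2 ≅ Z.

Order the vertices as v_0 < v_1 < v_2 < v_3 < v_4 < v_5 < v_6 < v_7 < v_8 < v_9 < v_10 < v_11 < v_12 < v_13. Listing each simplex with vertices in this order, K has dimension 2 with simplices:

  0-simplices (14): [v_0], [v_1], [v_2], [v_3], [v_4], [v_5], [v_6], [v_7], [v_8], [v_9], [v_10], [v_11], [v_12], [v_13]
  1-simplices (30): (30 of them)
  2-simplices (14): (14 of them)

Hence C_0 ≅ Z^14, C_1 ≅ Z^30, C_2 ≅ Z^14.

Boundary ∂_1: C_1 → C_0 maps an edge to its endpoints' difference, ∂[p,q] = q − p. For instance
  ∂[v_2,v_9] = [v_9] − [v_2].
The 14×30 boundary matrix has rank 12 and Smith normal form diag(1,1,1,1,1,1,1,1,1,1,1,1).

Boundary ∂_2: C_2 → C_1 maps a triangle to the signed sum of its edges. For instance
  ∂[v_3,v_6,v_7] = [v_6,v_7] − [v_3,v_7] + [v_3,v_6],
  ∂[v_3,v_7,v_13] = [v_7,v_13] − [v_3,v_13] + [v_3,v_7].
The resulting 30×14 matrix has rank 13, and its Smith normal form has invariant factors (1,1,1,1,1,1,1,1,1,1,1,1,1).

Computing H_k = (kernel of ∂_k) / (image of ∂_{k+1}):

  H_0: rank C_0 − rank ∂_1 = 14 − 12 = 2, and the invariant factors of ∂_1 are all 1, so H_0 ≅ Z^2.
  H_1: rank ker ∂_1 − rank ∂_2 = (30 − 12) − 13 = 5, and the invariant factors of ∂_2 are all 1, so H_1 ≅ Z^5.
  H_2: rank ker ∂_2 − rank ∂_3 = (14 − 13) − 0 = 1, and there is no ∂_3, so H_2 ≅ Z.

As a check, the Euler characteristic is 14 − 30 + 14 = -2, which agrees with 2 − 5 + 1 = -2.
(K is a triangulation of the disjoint union of a wedge of 3 circles and the torus T^2.)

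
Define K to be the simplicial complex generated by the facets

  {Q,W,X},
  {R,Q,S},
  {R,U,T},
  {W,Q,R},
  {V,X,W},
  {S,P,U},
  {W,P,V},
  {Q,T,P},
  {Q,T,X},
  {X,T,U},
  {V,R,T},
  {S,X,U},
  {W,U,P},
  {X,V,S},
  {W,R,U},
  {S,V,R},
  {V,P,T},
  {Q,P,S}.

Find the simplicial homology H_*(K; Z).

Order the vertices as P < Q < R < S < T < U < V < W < X. Listing each simplex with vertices in this order, K has dimension 2 with simplices:

  0-simplices (9): P, Q, R, S, T, U, V, W, X
  1-simplices (27): PQ, PS, PT, PU, PV, PW, QR, QS, QT, QW, QX, RS, RT, RU, RV, RW, SU, SV, SX, TU, TV, TX, UW, UX, VW, VX, WX
  2-simplices (18): PQS, PQT, PSU, PTV, PUW, PVW, QRS, QRW, QTX, QWX, RSV, RTU, RTV, RUW, SUX, SVX, TUX, VWX

Hence C_0 ≅ Z^9, C_1 ≅ Z^27, C_2 ≅ Z^18.

The boundary map ∂_1: C_1 → C_0 is given by ∂[p,q] = [q] − [p]. For instance
  ∂RS = S − R.
The 9×27 boundary matrix has rank 8 and Smith normal form diag(1,1,1,1,1,1,1,1).

∂_2: C_2 → C_1 maps a triangle to the signed sum of its edges. For instance
  ∂PSU = SU − PU + PS,
  ∂QWX = WX − QX + QW.
This gives a 27×18 integer matrix of rank 17; reducing to Smith normal form yields diagonal entries (1,1,1,1,1,1,1,1,1,1,1,1,1,1,1,1,1).

Computing H_k = (kernel of ∂_k) / (image of ∂_{k+1}):

  H_0: rank C_0 − rank ∂_1 = 9 − 8 = 1, and the invariant factors of ∂_1 are all 1, so H_0 ≅ Z.
  H_1: rank ker ∂_1 − rank ∂_2 = (27 − 8) − 17 = 2, and the invariant factors of ∂_2 are all 1, so H_1 ≅ Z^2.
  H_2: rank ker ∂_2 − rank ∂_3 = (18 − 17) − 0 = 1, and there is no ∂_3, so H_2 ≅ Z.

H_0 = Z,  H_1 = Z^2,  H_2 = Z.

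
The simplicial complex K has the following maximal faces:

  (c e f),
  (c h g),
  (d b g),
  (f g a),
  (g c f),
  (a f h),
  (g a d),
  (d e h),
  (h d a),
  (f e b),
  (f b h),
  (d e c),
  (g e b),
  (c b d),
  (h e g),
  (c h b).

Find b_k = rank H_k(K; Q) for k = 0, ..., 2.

b_0 = 1, b_1 = 2, b_2 = 1.

We work with the vertex ordering a < b < c < d < e < f < g < h. The simplices of K, each written with vertices in increasing order, are:

  0-simplices (8): a, b, c, d, e, f, g, h
  1-simplices (24): ad, af, ag, ah, bc, bd, be, bf, bg, bh, cd, ce, cf, cg, ch, de, dg, dh, ef, eg, eh, fg, fh, gh
  2-simplices (16): adg, adh, afg, afh, bcd, bch, bdg, bef, beg, bfh, cde, cef, cfg, cgh, deh, egh

so the chain groups are C_0 ≅ Z^8, C_1 ≅ Z^24, C_2 ≅ Z^16.

Boundary ∂_1: C_1 → C_0 sends each edge [p,q] (with p < q) to q − p. For instance
  ∂af = f − a.
The resulting 8×24 matrix has rank 7, and its Smith normal form has invariant factors (1,1,1,1,1,1,1).

Boundary ∂_2: C_2 → C_1 acts by ∂[p,q,r] = [q,r] − [p,r] + [p,q]. For instance
  ∂cgh = gh − ch + cg,
  ∂cfg = fg − cg + cf.
As a 24×16 matrix over Z this has rank 15, with invariant factors (1,1,1,1,1,1,1,1,1,1,1,1,1,1,1).

Reading off H_k = ker ∂_k / im ∂_{k+1}:

  H_0: rank C_0 − rank ∂_1 = 8 − 7 = 1, and the invariant factors of ∂_1 are all 1, so H_0 ≅ Z.
  H_1: rank ker ∂_1 − rank ∂_2 = (24 − 7) − 15 = 2, and the invariant factors of ∂_2 are all 1, so H_1 ≅ Z^2.
  H_2: rank ker ∂_2 − rank ∂_3 = (16 − 15) − 0 = 1, and there is no ∂_3, so H_2 ≅ Z.

As a check, the Euler characteristic is 8 − 24 + 16 = 0, which agrees with 1 − 2 + 1 = 0.

Hence the Betti numbers are b_0 = 1, b_1 = 2, b_2 = 1.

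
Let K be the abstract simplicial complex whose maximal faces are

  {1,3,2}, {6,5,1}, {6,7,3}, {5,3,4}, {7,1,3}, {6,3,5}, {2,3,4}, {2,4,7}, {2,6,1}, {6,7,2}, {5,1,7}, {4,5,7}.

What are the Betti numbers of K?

b_0 = 1, b_1 = 0, b_2 = 0.

Order the vertices as 1 < 2 < 3 < 4 < 5 < 6 < 7. Listing each simplex with vertices in this order, K has dimension 2 with simplices:

  0-simplices (7): [1], [2], [3], [4], [5], [6], [7]
  1-simplices (18): [1,2], [1,3], [1,5], [1,6], [1,7], [2,3], [2,4], [2,6], [2,7], [3,4], [3,5], [3,6], [3,7], [4,5], [4,7], [5,6], [5,7], [6,7]
  2-simplices (12): [1,2,3], [1,2,6], [1,3,7], [1,5,6], [1,5,7], [2,3,4], [2,4,7], [2,6,7], [3,4,5], [3,5,6], [3,6,7], [4,5,7]

giving chain groups C_0 ≅ Z^7, C_1 ≅ Z^18, C_2 ≅ Z^12.

Boundary ∂_1: C_1 → C_0 is given by ∂[p,q] = [q] − [p]. For instance
  ∂[2,4] = [4] − [2].
This gives a 7×18 integer matrix of rank 6; reducing to Smith normal form yields diagonal entries (1,1,1,1,1,1).

The boundary map ∂_2: C_2 → C_1 sends each 2-simplex [p,q,r] to [q,r] − [p,r] + [p,q]. For instance
  ∂[1,5,7] = [5,7] − [1,7] + [1,5],
  ∂[3,4,5] = [4,5] − [3,5] + [3,4].
The resulting 18×12 matrix has rank 12, and its Smith normal form has invariant factors (1,1,1,1,1,1,1,1,1,1,1,2).

Now H_k = ker ∂_k / im ∂_{k+1}, so:

  H_0: rank C_0 − rank ∂_1 = 7 − 6 = 1, and the invariant factors of ∂_1 are all 1, so H_0 ≅ Z.
  H_1: rank ker ∂_1 − rank ∂_2 = (18 − 6) − 12 = 0, and ∂_2 has invariant factor 2 > 1, so H_1 ≅ Z/2.
  H_2: rank ker ∂_2 − rank ∂_3 = (12 − 12) − 0 = 0, and there is no ∂_3, so H_2 ≅ 0.

Hence the Betti numbers are b_0 = 1, b_1 = 0, b_2 = 0.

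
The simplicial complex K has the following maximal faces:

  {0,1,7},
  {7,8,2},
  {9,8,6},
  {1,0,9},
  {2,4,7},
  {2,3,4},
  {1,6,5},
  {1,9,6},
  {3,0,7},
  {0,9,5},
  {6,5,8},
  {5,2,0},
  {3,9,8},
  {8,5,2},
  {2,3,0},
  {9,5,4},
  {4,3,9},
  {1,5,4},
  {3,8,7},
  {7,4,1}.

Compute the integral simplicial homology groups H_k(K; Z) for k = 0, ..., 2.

Take the total order 0 < 1 < 2 < 3 < 4 < 5 < 6 < 7 < 8 < 9 on the vertex set. Then K (dimension 2) consists of the simplices:

  0-simplices (10): [0], [1], [2], [3], [4], [5], [6], [7], [8], [9]
  1-simplices (30): (30 of them)
  2-simplices (20): (20 of them)

so the chain groups are C_0 ≅ Z^10, C_1 ≅ Z^30, C_2 ≅ Z^20.

Boundary ∂_1: C_1 → C_0 maps an edge to its endpoints' difference, ∂[p,q] = q − p. For instance
  ∂[1,5] = [5] − [1].
The 10×30 boundary matrix has rank 9 and Smith normal form diag(1,1,1,1,1,1,1,1,1).

∂_2: C_2 → C_1 sends each 2-simplex [p,q,r] to [q,r] − [p,r] + [p,q]. For instance
  ∂[4,5,9] = [5,9] − [4,9] + [4,5],
  ∂[0,5,9] = [5,9] − [0,9] + [0,5].
The resulting 30×20 matrix has rank 20, and its Smith normal form has invariant factors (1,1,1,1,1,1,1,1,1,1,1,1,1,1,1,1,1,1,1,2).

From H_k ≅ ker(∂_k) / im(∂_{k+1}) we obtain:

  H_0: rank C_0 − rank ∂_1 = 10 − 9 = 1, and the invariant factors of ∂_1 are all 1, so H_0 ≅ Z.
  H_1: rank ker ∂_1 − rank ∂_2 = (30 − 9) − 20 = 1, and ∂_2 has invariant factor 2 > 1, so H_1 ≅ Z ⊕ Z/2Z.
  H_2: rank ker ∂_2 − rank ∂_3 = (20 − 20) − 0 = 0, and there is no ∂_3, so H_2 ≅ 0.

As a check, the Euler characteristic is 10 − 30 + 20 = 0, which agrees with 1 − 1 + 0 = 0.

H_0 ≅ Z,  H_1 ≅ Z ⊕ Z/2Z,  H_2 = 0.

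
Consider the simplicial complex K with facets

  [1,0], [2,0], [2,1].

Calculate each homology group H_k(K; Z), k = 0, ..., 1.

K has 3 vertices, 3 edges.
rank ∂_0 = 0, rank ∂_1 = 2 ⇒ b_0 = 3 − 0 − 2 = 1; all invariant factors of ∂_1 are 1 so no torsion. So H_0 = Z.
rank ∂_1 = 2, rank ∂_2 = 0 ⇒ b_1 = 3 − 2 − 0 = 1. So H_1 = Z.

H_0 ≅ Z,  H_1 ≅ Z.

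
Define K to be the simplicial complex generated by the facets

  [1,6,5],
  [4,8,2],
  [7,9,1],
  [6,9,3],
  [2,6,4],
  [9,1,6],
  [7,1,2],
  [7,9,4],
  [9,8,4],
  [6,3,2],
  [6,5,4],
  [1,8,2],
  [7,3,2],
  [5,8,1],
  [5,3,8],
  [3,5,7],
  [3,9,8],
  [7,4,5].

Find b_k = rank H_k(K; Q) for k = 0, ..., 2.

K has 9 vertices, 27 edges, 18 triangles.
rank ∂_0 = 0, rank ∂_1 = 8 ⇒ b_0 = 9 − 0 − 8 = 1; all invariant factors of ∂_1 are 1 so no torsion. So H_0 = Z.
rank ∂_1 = 8, rank ∂_2 = 17 ⇒ b_1 = 27 − 8 − 17 = 2; all invariant factors of ∂_2 are 1 so no torsion. So H_1 = Z^2.
rank ∂_2 = 17, rank ∂_3 = 0 ⇒ b_2 = 18 − 17 − 0 = 1. So H_2 = Z.

b_0 = 1, b_1 = 2, b_2 = 1.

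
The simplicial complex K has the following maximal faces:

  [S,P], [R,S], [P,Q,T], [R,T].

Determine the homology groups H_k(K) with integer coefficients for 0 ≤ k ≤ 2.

H_0 = Z,  H_1 = Z,  H_2 = 0.

Order the vertices as P < Q < R < S < T. Listing each simplex with vertices in this order, K has dimension 2 with simplices:

  0-simplices (5): P, Q, R, S, T
  1-simplices (6): PQ, PS, PT, QT, RS, RT
  2-simplices (1): PQT

Hence C_0 ≅ Z^5, C_1 ≅ Z^6, C_2 ≅ Z^1.

Boundary ∂_1: C_1 → C_0 maps an edge to its endpoints' difference, ∂[p,q] = q − p.
The 5×6 boundary matrix has rank 4 and Smith normal form diag(1,1,1,1).

∂_2: C_2 → C_1 acts by ∂[p,q,r] = [q,r] − [p,r] + [p,q]. For instance
  ∂PQT = QT − PT + PQ.
This gives a 6×1 integer matrix of rank 1; reducing to Smith normal form yields diagonal entries (1).

Reading off H_k = ker ∂_k / im ∂_{k+1}:

  H_0: rank C_0 − rank ∂_1 = 5 − 4 = 1, and the invariant factors of ∂_1 are all 1, so H_0 = Z.
  H_1: rank ker ∂_1 − rank ∂_2 = (6 − 4) − 1 = 1, and the invariant factors of ∂_2 are all 1, so H_1 = Z.
  H_2: rank ker ∂_2 − rank ∂_3 = (1 − 1) − 0 = 0, and there is no ∂_3, so H_2 = 0.

As a check, the Euler characteristic is 5 − 6 + 1 = 0, which agrees with 1 − 1 + 0 = 0.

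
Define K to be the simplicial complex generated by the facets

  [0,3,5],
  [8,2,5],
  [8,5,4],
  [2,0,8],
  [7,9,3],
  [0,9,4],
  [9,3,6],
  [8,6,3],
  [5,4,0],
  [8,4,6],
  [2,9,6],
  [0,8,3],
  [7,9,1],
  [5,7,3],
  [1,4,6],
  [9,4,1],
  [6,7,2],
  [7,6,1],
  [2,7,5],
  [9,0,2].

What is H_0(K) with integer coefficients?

H_0 ≅ Z.

Order the vertices as 0 < 1 < 2 < 3 < 4 < 5 < 6 < 7 < 8 < 9. Listing each simplex with vertices in this order, K has dimension 2 with simplices:

  0-simplices (10): [0], [1], [2], [3], [4], [5], [6], [7], [8], [9]
  1-simplices (30): (30 of them)
  2-simplices (20): (20 of them)

giving chain groups C_0 ≅ Z^10, C_1 ≅ Z^30, C_2 ≅ Z^20.

Boundary ∂_1: C_1 → C_0 maps an edge to its endpoints' difference, ∂[p,q] = q − p. For instance
  ∂[4,9] = [9] − [4].
As a 10×30 matrix over Z this has rank 9, with invariant factors (1,1,1,1,1,1,1,1,1).

The boundary map ∂_2: C_2 → C_1 sends each 2-simplex [p,q,r] to [q,r] − [p,r] + [p,q]. For instance
  ∂[1,6,7] = [6,7] − [1,7] + [1,6],
  ∂[2,6,9] = [6,9] − [2,9] + [2,6].
As a 30×20 matrix over Z this has rank 20, with invariant factors (1,1,1,1,1,1,1,1,1,1,1,1,1,1,1,1,1,1,1,2).

From H_k ≅ ker(∂_k) / im(∂_{k+1}) we obtain:

  H_0: rank C_0 − rank ∂_1 = 10 − 9 = 1, and the invariant factors of ∂_1 are all 1, so H_0 = Z.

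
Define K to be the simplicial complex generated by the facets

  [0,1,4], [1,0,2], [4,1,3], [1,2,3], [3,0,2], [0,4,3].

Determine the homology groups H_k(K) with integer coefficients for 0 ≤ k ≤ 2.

Take the total order 0 < 1 < 2 < 3 < 4 on the vertex set. Then K (dimension 2) consists of the simplices:

  0-simplices (5): [0], [1], [2], [3], [4]
  1-simplices (9): [0,1], [0,2], [0,3], [0,4], [1,2], [1,3], [1,4], [2,3], [3,4]
  2-simplices (6): [0,1,2], [0,1,4], [0,2,3], [0,3,4], [1,2,3], [1,3,4]

so the chain groups are C_0 ≅ Z^5, C_1 ≅ Z^9, C_2 ≅ Z^6.

∂_1: C_1 → C_0 sends each edge [p,q] (with p < q) to q − p. For instance
  ∂[1,4] = [4] − [1].
The resulting 5×9 matrix has rank 4, and its Smith normal form has invariant factors (1,1,1,1).

Boundary ∂_2: C_2 → C_1 sends each 2-simplex [p,q,r] to [q,r] − [p,r] + [p,q]. For instance
  ∂[1,3,4] = [3,4] − [1,4] + [1,3],
  ∂[0,1,2] = [1,2] − [0,2] + [0,1].
The resulting 9×6 matrix has rank 5, and its Smith normal form has invariant factors (1,1,1,1,1).

Reading off H_k = ker ∂_k / im ∂_{k+1}:

  H_0: rank C_0 − rank ∂_1 = 5 − 4 = 1, and the invariant factors of ∂_1 are all 1, so H_0 = Z.
  H_1: rank ker ∂_1 − rank ∂_2 = (9 − 4) − 5 = 0, and the invariant factors of ∂_2 are all 1, so H_1 = 0.
  H_2: rank ker ∂_2 − rank ∂_3 = (6 − 5) − 0 = 1, and there is no ∂_3, so H_2 = Z.

H_0 = Z,  H_1 = 0,  H_2 = Z.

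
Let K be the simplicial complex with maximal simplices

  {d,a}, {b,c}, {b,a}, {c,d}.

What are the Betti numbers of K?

b_0 = 1, b_1 = 1.

Take the total order a < b < c < d on the vertex set. Then K (dimension 1) consists of the simplices:

  0-simplices (4): a, b, c, d
  1-simplices (4): ab, ad, bc, cd

Hence C_0 ≅ Z^4, C_1 ≅ Z^4.

Boundary ∂_1: C_1 → C_0 is given by ∂[p,q] = [q] − [p].
This gives a 4×4 integer matrix of rank 3; reducing to Smith normal form yields diagonal entries (1,1,1).

From H_k ≅ ker(∂_k) / im(∂_{k+1}) we obtain:

  H_0: rank C_0 − rank ∂_1 = 4 − 3 = 1, and the invariant factors of ∂_1 are all 1, so H_0 = Z.
  H_1: rank ker ∂_1 − rank ∂_2 = (4 − 3) − 0 = 1, and there is no ∂_2, so H_1 = Z.

(K is a triangulation of the circle S^1.)

Hence the Betti numbers are b_0 = 1, b_1 = 1.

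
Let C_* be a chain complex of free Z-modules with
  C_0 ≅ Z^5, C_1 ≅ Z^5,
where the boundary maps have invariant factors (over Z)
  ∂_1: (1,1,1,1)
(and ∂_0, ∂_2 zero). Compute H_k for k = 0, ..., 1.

H_0: b_0 = 5 − 0 − 4 = 1; torsion from ∂_1 factors > 1: none. So H_0 = Z.
H_1: b_1 = 5 − 4 − 0 = 1; torsion from ∂_2 factors > 1: none. So H_1 = Z.

H_0 = Z,  H_1 = Z.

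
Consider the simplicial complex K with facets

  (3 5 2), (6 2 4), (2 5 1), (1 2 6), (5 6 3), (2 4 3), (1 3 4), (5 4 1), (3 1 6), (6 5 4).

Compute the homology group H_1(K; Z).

H_1 = Z_2.

Order the vertices as 1 < 2 < 3 < 4 < 5 < 6. Listing each simplex with vertices in this order, K has dimension 2 with simplices:

  0-simplices (6): [1], [2], [3], [4], [5], [6]
  1-simplices (15): [1,2], [1,3], [1,4], [1,5], [1,6], [2,3], [2,4], [2,5], [2,6], [3,4], [3,5], [3,6], [4,5], [4,6], [5,6]
  2-simplices (10): [1,2,5], [1,2,6], [1,3,4], [1,3,6], [1,4,5], [2,3,4], [2,3,5], [2,4,6], [3,5,6], [4,5,6]

Hence C_0 ≅ Z^6, C_1 ≅ Z^15, C_2 ≅ Z^10.

Boundary ∂_1: C_1 → C_0 is given by ∂[p,q] = [q] − [p].
The resulting 6×15 matrix has rank 5, and its Smith normal form has invariant factors (1,1,1,1,1).

Boundary ∂_2: C_2 → C_1 acts by ∂[p,q,r] = [q,r] − [p,r] + [p,q]. For instance
  ∂[4,5,6] = [5,6] − [4,6] + [4,5],
  ∂[1,2,6] = [2,6] − [1,6] + [1,2].
As a 15×10 matrix over Z this has rank 10, with invariant factors (1,1,1,1,1,1,1,1,1,2).

Now H_k = ker ∂_k / im ∂_{k+1}, so:

  H_1: rank ker ∂_1 − rank ∂_2 = (15 − 5) − 10 = 0, and ∂_2 has invariant factor 2 > 1, so H_1 = Z_2.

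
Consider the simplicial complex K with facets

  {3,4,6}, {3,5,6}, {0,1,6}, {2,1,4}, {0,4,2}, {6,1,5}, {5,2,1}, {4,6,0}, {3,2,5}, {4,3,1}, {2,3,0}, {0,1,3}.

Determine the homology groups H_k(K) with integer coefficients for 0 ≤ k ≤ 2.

K has 7 vertices, 18 edges, 12 triangles.
rank ∂_0 = 0, rank ∂_1 = 6 ⇒ b_0 = 7 − 0 − 6 = 1; all invariant factors of ∂_1 are 1 so no torsion. So H_0 = Z.
rank ∂_1 = 6, rank ∂_2 = 12 ⇒ b_1 = 18 − 6 − 12 = 0; ∂_2 has invariant factor(s) [2] giving torsion. So H_1 = Z/2.
rank ∂_2 = 12, rank ∂_3 = 0 ⇒ b_2 = 12 − 12 − 0 = 0. So H_2 = 0.

H_0 = Z,  H_1 = Z/2,  H_2 = 0.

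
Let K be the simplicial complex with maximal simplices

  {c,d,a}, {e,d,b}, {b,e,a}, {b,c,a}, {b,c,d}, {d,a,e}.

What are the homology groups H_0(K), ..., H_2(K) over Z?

H_0 = Z,  H_1 = 0,  H_2 = Z.

Fix the vertex order a < b < c < d < e and write every simplex with vertices in increasing order. Then dim K = 2 and the simplices of K are:

  0-simplices (5): a, b, c, d, e
  1-simplices (9): ab, ac, ad, ae, bc, bd, be, cd, de
  2-simplices (6): abc, abe, acd, ade, bcd, bde

Hence C_0 ≅ Z^5, C_1 ≅ Z^9, C_2 ≅ Z^6.

The boundary map ∂_1: C_1 → C_0 sends each edge [p,q] (with p < q) to q − p. For instance
  ∂be = e − b.
The resulting 5×9 matrix has rank 4, and its Smith normal form has invariant factors (1,1,1,1).

The boundary map ∂_2: C_2 → C_1 maps a triangle to the signed sum of its edges. For instance
  ∂acd = cd − ad + ac,
  ∂bcd = cd − bd + bc.
The 9×6 boundary matrix has rank 5 and Smith normal form diag(1,1,1,1,1).

Reading off H_k = ker ∂_k / im ∂_{k+1}:

  H_0: rank C_0 − rank ∂_1 = 5 − 4 = 1, and the invariant factors of ∂_1 are all 1, so H_0 ≅ Z.
  H_1: rank ker ∂_1 − rank ∂_2 = (9 − 4) − 5 = 0, and the invariant factors of ∂_2 are all 1, so H_1 ≅ 0.
  H_2: rank ker ∂_2 − rank ∂_3 = (6 − 5) − 0 = 1, and there is no ∂_3, so H_2 ≅ Z.

(K is a triangulation of the 2-sphere S^2.)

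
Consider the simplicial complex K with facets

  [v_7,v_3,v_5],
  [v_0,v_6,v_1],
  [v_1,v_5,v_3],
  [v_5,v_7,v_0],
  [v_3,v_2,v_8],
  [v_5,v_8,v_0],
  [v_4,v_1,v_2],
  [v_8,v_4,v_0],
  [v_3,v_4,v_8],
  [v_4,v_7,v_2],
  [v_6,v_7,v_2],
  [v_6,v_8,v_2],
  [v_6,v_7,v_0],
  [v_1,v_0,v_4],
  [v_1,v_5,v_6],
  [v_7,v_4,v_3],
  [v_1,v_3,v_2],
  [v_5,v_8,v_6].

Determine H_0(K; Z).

H_0 = Z.

Order the vertices as v_0 < v_1 < v_2 < v_3 < v_4 < v_5 < v_6 < v_7 < v_8. Listing each simplex with vertices in this order, K has dimension 2 with simplices:

  0-simplices (9): [v_0], [v_1], [v_2], [v_3], [v_4], [v_5], [v_6], [v_7], [v_8]
  1-simplices (27): (27 of them)
  2-simplices (18): (18 of them)

Hence C_0 ≅ Z^9, C_1 ≅ Z^27, C_2 ≅ Z^18.

∂_1: C_1 → C_0 maps an edge to its endpoints' difference, ∂[p,q] = q − p.
As a 9×27 matrix over Z this has rank 8, with invariant factors (1,1,1,1,1,1,1,1).

∂_2: C_2 → C_1 maps a triangle to the signed sum of its edges. For instance
  ∂[v_0,v_5,v_7] = [v_5,v_7] − [v_0,v_7] + [v_0,v_5],
  ∂[v_0,v_1,v_6] = [v_1,v_6] − [v_0,v_6] + [v_0,v_1].
This gives a 27×18 integer matrix of rank 18; reducing to Smith normal form yields diagonal entries (1,1,1,1,1,1,1,1,1,1,1,1,1,1,1,1,1,2).

Computing H_k = (kernel of ∂_k) / (image of ∂_{k+1}):

  H_0: rank C_0 − rank ∂_1 = 9 − 8 = 1, and the invariant factors of ∂_1 are all 1, so H_0 = Z.

(K is a triangulation of the Klein bottle.)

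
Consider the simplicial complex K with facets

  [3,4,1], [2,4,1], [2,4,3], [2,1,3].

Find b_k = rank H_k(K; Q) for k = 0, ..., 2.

Order the vertices as 1 < 2 < 3 < 4. Listing each simplex with vertices in this order, K has dimension 2 with simplices:

  0-simplices (4): [1], [2], [3], [4]
  1-simplices (6): [1,2], [1,3], [1,4], [2,3], [2,4], [3,4]
  2-simplices (4): [1,2,3], [1,2,4], [1,3,4], [2,3,4]

Hence C_0 ≅ Z^4, C_1 ≅ Z^6, C_2 ≅ Z^4.

Boundary ∂_1: C_1 → C_0 is given by ∂[p,q] = [q] − [p].
As a 4×6 matrix over Z this has rank 3, with invariant factors (1,1,1).

∂_2: C_2 → C_1 acts by ∂[p,q,r] = [q,r] − [p,r] + [p,q]. For instance
  ∂[1,2,3] = [2,3] − [1,3] + [1,2],
  ∂[1,3,4] = [3,4] − [1,4] + [1,3].
This gives a 6×4 integer matrix of rank 3; reducing to Smith normal form yields diagonal entries (1,1,1).

Computing H_k = (kernel of ∂_k) / (image of ∂_{k+1}):

  H_0: rank C_0 − rank ∂_1 = 4 − 3 = 1, and the invariant factors of ∂_1 are all 1, so H_0 = Z.
  H_1: rank ker ∂_1 − rank ∂_2 = (6 − 3) − 3 = 0, and the invariant factors of ∂_2 are all 1, so H_1 = 0.
  H_2: rank ker ∂_2 − rank ∂_3 = (4 − 3) − 0 = 1, and there is no ∂_3, so H_2 = Z.

Hence the Betti numbers are b_0 = 1, b_1 = 0, b_2 = 1.

b_0 = 1, b_1 = 0, b_2 = 1.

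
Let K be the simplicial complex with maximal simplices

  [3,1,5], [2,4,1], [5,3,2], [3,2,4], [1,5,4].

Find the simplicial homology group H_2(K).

K has 5 vertices, 10 edges, 5 triangles.
rank ∂_2 = 5, rank ∂_3 = 0 ⇒ b_2 = 5 − 5 − 0 = 0. So H_2 = 0.

H_2 = 0.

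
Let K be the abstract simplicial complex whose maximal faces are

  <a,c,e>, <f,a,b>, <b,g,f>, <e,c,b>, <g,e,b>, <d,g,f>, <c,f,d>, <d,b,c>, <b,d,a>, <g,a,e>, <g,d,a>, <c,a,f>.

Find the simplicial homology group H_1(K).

H_1 ≅ Z/2.

We work with the vertex ordering a < b < c < d < e < f < g. The simplices of K, each written with vertices in increasing order, are:

  0-simplices (7): a, b, c, d, e, f, g
  1-simplices (18): ab, ac, ad, ae, af, ag, bc, bd, be, bf, bg, cd, ce, cf, df, dg, eg, fg
  2-simplices (12): abd, abf, ace, acf, adg, aeg, bcd, bce, beg, bfg, cdf, dfg

Hence C_0 ≅ Z^7, C_1 ≅ Z^18, C_2 ≅ Z^12.

Boundary ∂_1: C_1 → C_0 sends each edge [p,q] (with p < q) to q − p. For instance
  ∂df = f − d.
This gives a 7×18 integer matrix of rank 6; reducing to Smith normal form yields diagonal entries (1,1,1,1,1,1).

The boundary map ∂_2: C_2 → C_1 acts by ∂[p,q,r] = [q,r] − [p,r] + [p,q]. For instance
  ∂acf = cf − af + ac,
  ∂adg = dg − ag + ad.
The 18×12 boundary matrix has rank 12 and Smith normal form diag(1,1,1,1,1,1,1,1,1,1,1,2).

Computing H_k = (kernel of ∂_k) / (image of ∂_{k+1}):

  H_1: rank ker ∂_1 − rank ∂_2 = (18 − 6) − 12 = 0, and ∂_2 has invariant factor 2 > 1, so H_1 = Z/2.

(K is a triangulation of the real projective plane RP^2.)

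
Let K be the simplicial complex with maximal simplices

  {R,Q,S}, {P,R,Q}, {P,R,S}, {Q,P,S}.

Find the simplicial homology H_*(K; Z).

H_0 ≅ Z,  H_1 = 0,  H_2 ≅ Z.

We work with the vertex ordering P < Q < R < S. The simplices of K, each written with vertices in increasing order, are:

  0-simplices (4): P, Q, R, S
  1-simplices (6): PQ, PR, PS, QR, QS, RS
  2-simplices (4): PQR, PQS, PRS, QRS

Hence C_0 ≅ Z^4, C_1 ≅ Z^6, C_2 ≅ Z^4.

Boundary ∂_1: C_1 → C_0 sends each edge [p,q] (with p < q) to q − p. For instance
  ∂QS = S − Q.
The 4×6 boundary matrix has rank 3 and Smith normal form diag(1,1,1).

∂_2: C_2 → C_1 acts by ∂[p,q,r] = [q,r] − [p,r] + [p,q]. For instance
  ∂PQS = QS − PS + PQ,
  ∂PQR = QR − PR + PQ.
This gives a 6×4 integer matrix of rank 3; reducing to Smith normal form yields diagonal entries (1,1,1).

From H_k ≅ ker(∂_k) / im(∂_{k+1}) we obtain:

  H_0: rank C_0 − rank ∂_1 = 4 − 3 = 1, and the invariant factors of ∂_1 are all 1, so H_0 = Z.
  H_1: rank ker ∂_1 − rank ∂_2 = (6 − 3) − 3 = 0, and the invariant factors of ∂_2 are all 1, so H_1 = 0.
  H_2: rank ker ∂_2 − rank ∂_3 = (4 − 3) − 0 = 1, and there is no ∂_3, so H_2 = Z.

(K is a triangulation of the 2-sphere S^2.)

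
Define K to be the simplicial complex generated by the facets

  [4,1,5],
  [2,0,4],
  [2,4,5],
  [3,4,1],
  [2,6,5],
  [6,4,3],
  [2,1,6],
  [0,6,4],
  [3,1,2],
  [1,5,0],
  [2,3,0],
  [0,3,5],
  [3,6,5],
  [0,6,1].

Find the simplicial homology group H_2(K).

H_2 = Z.

Take the total order 0 < 1 < 2 < 3 < 4 < 5 < 6 on the vertex set. Then K (dimension 2) consists of the simplices:

  0-simplices (7): [0], [1], [2], [3], [4], [5], [6]
  1-simplices (21): [0,1], [0,2], [0,3], [0,4], [0,5], [0,6], [1,2], [1,3], [1,4], [1,5], [1,6], [2,3], [2,4], [2,5], [2,6], [3,4], [3,5], [3,6], [4,5], [4,6], [5,6]
  2-simplices (14): [0,1,5], [0,1,6], [0,2,3], [0,2,4], [0,3,5], [0,4,6], [1,2,3], [1,2,6], [1,3,4], [1,4,5], [2,4,5], [2,5,6], [3,4,6], [3,5,6]

giving chain groups C_0 ≅ Z^7, C_1 ≅ Z^21, C_2 ≅ Z^14.

∂_1: C_1 → C_0 sends each edge [p,q] (with p < q) to q − p.
As a 7×21 matrix over Z this has rank 6, with invariant factors (1,1,1,1,1,1).

Boundary ∂_2: C_2 → C_1 maps a triangle to the signed sum of its edges. For instance
  ∂[0,4,6] = [4,6] − [0,6] + [0,4],
  ∂[0,2,4] = [2,4] − [0,4] + [0,2].
As a 21×14 matrix over Z this has rank 13, with invariant factors (1,1,1,1,1,1,1,1,1,1,1,1,1).

Reading off H_k = ker ∂_k / im ∂_{k+1}:

  H_2: rank ker ∂_2 − rank ∂_3 = (14 − 13) − 0 = 1, and there is no ∂_3, so H_2 = Z.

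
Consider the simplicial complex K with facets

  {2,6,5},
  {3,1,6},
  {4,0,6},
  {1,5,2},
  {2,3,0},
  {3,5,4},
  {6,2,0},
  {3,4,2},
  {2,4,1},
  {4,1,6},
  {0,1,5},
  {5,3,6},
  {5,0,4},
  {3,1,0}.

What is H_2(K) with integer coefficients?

H_2 ≅ Z.

Take the total order 0 < 1 < 2 < 3 < 4 < 5 < 6 on the vertex set. Then K (dimension 2) consists of the simplices:

  0-simplices (7): [0], [1], [2], [3], [4], [5], [6]
  1-simplices (21): [0,1], [0,2], [0,3], [0,4], [0,5], [0,6], [1,2], [1,3], [1,4], [1,5], [1,6], [2,3], [2,4], [2,5], [2,6], [3,4], [3,5], [3,6], [4,5], [4,6], [5,6]
  2-simplices (14): [0,1,3], [0,1,5], [0,2,3], [0,2,6], [0,4,5], [0,4,6], [1,2,4], [1,2,5], [1,3,6], [1,4,6], [2,3,4], [2,5,6], [3,4,5], [3,5,6]

Hence C_0 ≅ Z^7, C_1 ≅ Z^21, C_2 ≅ Z^14.

Boundary ∂_1: C_1 → C_0 sends each edge [p,q] (with p < q) to q − p. For instance
  ∂[1,6] = [6] − [1].
As a 7×21 matrix over Z this has rank 6, with invariant factors (1,1,1,1,1,1).

Boundary ∂_2: C_2 → C_1 acts by ∂[p,q,r] = [q,r] − [p,r] + [p,q]. For instance
  ∂[2,5,6] = [5,6] − [2,6] + [2,5],
  ∂[3,5,6] = [5,6] − [3,6] + [3,5].
This gives a 21×14 integer matrix of rank 13; reducing to Smith normal form yields diagonal entries (1,1,1,1,1,1,1,1,1,1,1,1,1).

Reading off H_k = ker ∂_k / im ∂_{k+1}:

  H_2: rank ker ∂_2 − rank ∂_3 = (14 − 13) − 0 = 1, and there is no ∂_3, so H_2 ≅ Z.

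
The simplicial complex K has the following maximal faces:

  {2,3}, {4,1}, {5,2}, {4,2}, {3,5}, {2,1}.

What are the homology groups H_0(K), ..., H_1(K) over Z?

H_0 = Z,  H_1 = Z^2.

Take the total order 1 < 2 < 3 < 4 < 5 on the vertex set. Then K (dimension 1) consists of the simplices:

  0-simplices (5): [1], [2], [3], [4], [5]
  1-simplices (6): [1,2], [1,4], [2,3], [2,4], [2,5], [3,5]

Hence C_0 ≅ Z^5, C_1 ≅ Z^6.

The boundary map ∂_1: C_1 → C_0 is given by ∂[p,q] = [q] − [p]. For instance
  ∂[1,4] = [4] − [1].
The resulting 5×6 matrix has rank 4, and its Smith normal form has invariant factors (1,1,1,1).

From H_k ≅ ker(∂_k) / im(∂_{k+1}) we obtain:

  H_0: rank C_0 − rank ∂_1 = 5 − 4 = 1, and the invariant factors of ∂_1 are all 1, so H_0 ≅ Z.
  H_1: rank ker ∂_1 − rank ∂_2 = (6 − 4) − 0 = 2, and there is no ∂_2, so H_1 ≅ Z^2.

(K is a triangulation of a wedge of 2 circles.)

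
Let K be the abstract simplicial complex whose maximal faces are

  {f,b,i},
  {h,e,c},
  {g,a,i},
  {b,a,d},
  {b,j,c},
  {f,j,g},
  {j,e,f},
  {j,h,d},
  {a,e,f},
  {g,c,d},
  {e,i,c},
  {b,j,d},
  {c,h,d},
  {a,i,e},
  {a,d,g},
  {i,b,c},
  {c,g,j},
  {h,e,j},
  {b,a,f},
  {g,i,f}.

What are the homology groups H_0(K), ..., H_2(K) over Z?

Order the vertices as a < b < c < d < e < f < g < h < i < j. Listing each simplex with vertices in this order, K has dimension 2 with simplices:

  0-simplices (10): a, b, c, d, e, f, g, h, i, j
  1-simplices (30): ab, ad, ae, af, ag, ai, bc, bd, bf, bi, bj, cd, ce, cg, ch, ci, cj, dg, dh, dj, ef, eh, ei, ej, fg, fi, fj, gi, gj, hj
  2-simplices (20): abd, abf, adg, aef, aei, agi, bci, bcj, bdj, bfi, cdg, cdh, ceh, cei, cgj, dhj, efj, ehj, fgi, fgj

so the chain groups are C_0 ≅ Z^10, C_1 ≅ Z^30, C_2 ≅ Z^20.

The boundary map ∂_1: C_1 → C_0 is given by ∂[p,q] = [q] − [p]. For instance
  ∂bf = f − b.
The 10×30 boundary matrix has rank 9 and Smith normal form diag(1,1,1,1,1,1,1,1,1).

The boundary map ∂_2: C_2 → C_1 sends each 2-simplex [p,q,r] to [q,r] − [p,r] + [p,q]. For instance
  ∂efj = fj − ej + ef,
  ∂bcj = cj − bj + bc.
The 30×20 boundary matrix has rank 20 and Smith normal form diag(1,1,1,1,1,1,1,1,1,1,1,1,1,1,1,1,1,1,1,2).

Reading off H_k = ker ∂_k / im ∂_{k+1}:

  H_0: rank C_0 − rank ∂_1 = 10 − 9 = 1, and the invariant factors of ∂_1 are all 1, so H_0 = Z.
  H_1: rank ker ∂_1 − rank ∂_2 = (30 − 9) − 20 = 1, and ∂_2 has invariant factor 2 > 1, so H_1 = Z ⊕ Z/2Z.
  H_2: rank ker ∂_2 − rank ∂_3 = (20 − 20) − 0 = 0, and there is no ∂_3, so H_2 = 0.

(K is a triangulation of the Klein bottle.)

H_0 = Z,  H_1 = Z ⊕ Z/2Z,  H_2 = 0.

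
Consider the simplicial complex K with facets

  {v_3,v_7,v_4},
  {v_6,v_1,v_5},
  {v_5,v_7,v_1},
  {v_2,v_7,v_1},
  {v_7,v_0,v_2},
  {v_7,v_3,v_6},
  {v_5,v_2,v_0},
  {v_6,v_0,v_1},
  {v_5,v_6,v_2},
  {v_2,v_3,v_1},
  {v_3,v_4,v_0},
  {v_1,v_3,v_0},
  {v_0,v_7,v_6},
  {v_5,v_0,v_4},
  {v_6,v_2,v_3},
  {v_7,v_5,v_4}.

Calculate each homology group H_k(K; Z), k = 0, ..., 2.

H_0 = Z,  H_1 = Z^2,  H_2 = Z.

Order the vertices as v_0 < v_1 < v_2 < v_3 < v_4 < v_5 < v_6 < v_7. Listing each simplex with vertices in this order, K has dimension 2 with simplices:

  0-simplices (8): [v_0], [v_1], [v_2], [v_3], [v_4], [v_5], [v_6], [v_7]
  1-simplices (24): (24 of them)
  2-simplices (16): (16 of them)

so the chain groups are C_0 ≅ Z^8, C_1 ≅ Z^24, C_2 ≅ Z^16.

The boundary map ∂_1: C_1 → C_0 sends each edge [p,q] (with p < q) to q − p. For instance
  ∂[v_0,v_7] = [v_7] − [v_0].
As a 8×24 matrix over Z this has rank 7, with invariant factors (1,1,1,1,1,1,1).

∂_2: C_2 → C_1 acts by ∂[p,q,r] = [q,r] − [p,r] + [p,q]. For instance
  ∂[v_3,v_6,v_7] = [v_6,v_7] − [v_3,v_7] + [v_3,v_6],
  ∂[v_1,v_2,v_3] = [v_2,v_3] − [v_1,v_3] + [v_1,v_2].
This gives a 24×16 integer matrix of rank 15; reducing to Smith normal form yields diagonal entries (1,1,1,1,1,1,1,1,1,1,1,1,1,1,1).

Computing H_k = (kernel of ∂_k) / (image of ∂_{k+1}):

  H_0: rank C_0 − rank ∂_1 = 8 − 7 = 1, and the invariant factors of ∂_1 are all 1, so H_0 ≅ Z.
  H_1: rank ker ∂_1 − rank ∂_2 = (24 − 7) − 15 = 2, and the invariant factors of ∂_2 are all 1, so H_1 ≅ Z^2.
  H_2: rank ker ∂_2 − rank ∂_3 = (16 − 15) − 0 = 1, and there is no ∂_3, so H_2 ≅ Z.

As a check, the Euler characteristic is 8 − 24 + 16 = 0, which agrees with 1 − 2 + 1 = 0.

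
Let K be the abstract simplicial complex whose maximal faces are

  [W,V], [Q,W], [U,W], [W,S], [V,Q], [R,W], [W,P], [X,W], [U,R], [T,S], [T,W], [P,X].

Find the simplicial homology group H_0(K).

H_0 = Z.

Take the total order P < Q < R < S < T < U < V < W < X on the vertex set. Then K (dimension 1) consists of the simplices:

  0-simplices (9): P, Q, R, S, T, U, V, W, X
  1-simplices (12): PW, PX, QV, QW, RU, RW, ST, SW, TW, UW, VW, WX

Hence C_0 ≅ Z^9, C_1 ≅ Z^12.

∂_1: C_1 → C_0 is given by ∂[p,q] = [q] − [p]. For instance
  ∂UW = W − U.
As a 9×12 matrix over Z this has rank 8, with invariant factors (1,1,1,1,1,1,1,1).

From H_k ≅ ker(∂_k) / im(∂_{k+1}) we obtain:

  H_0: rank C_0 − rank ∂_1 = 9 − 8 = 1, and the invariant factors of ∂_1 are all 1, so H_0 ≅ Z.

(K is a triangulation of a wedge of 4 circles.)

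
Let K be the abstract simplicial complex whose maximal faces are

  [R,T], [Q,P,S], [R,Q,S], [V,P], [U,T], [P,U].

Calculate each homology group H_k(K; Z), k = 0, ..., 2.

We work with the vertex ordering P < Q < R < S < T < U < V. The simplices of K, each written with vertices in increasing order, are:

  0-simplices (7): P, Q, R, S, T, U, V
  1-simplices (9): PQ, PS, PU, PV, QR, QS, RS, RT, TU
  2-simplices (2): PQS, QRS

so the chain groups are C_0 ≅ Z^7, C_1 ≅ Z^9, C_2 ≅ Z^2.

Boundary ∂_1: C_1 → C_0 sends each edge [p,q] (with p < q) to q − p. For instance
  ∂QR = R − Q.
As a 7×9 matrix over Z this has rank 6, with invariant factors (1,1,1,1,1,1).

Boundary ∂_2: C_2 → C_1 sends each 2-simplex [p,q,r] to [q,r] − [p,r] + [p,q]. For instance
  ∂PQS = QS − PS + PQ,
  ∂QRS = RS − QS + QR.
This gives a 9×2 integer matrix of rank 2; reducing to Smith normal form yields diagonal entries (1,1).

Reading off H_k = ker ∂_k / im ∂_{k+1}:

  H_0: rank C_0 − rank ∂_1 = 7 − 6 = 1, and the invariant factors of ∂_1 are all 1, so H_0 = Z.
  H_1: rank ker ∂_1 − rank ∂_2 = (9 − 6) − 2 = 1, and the invariant factors of ∂_2 are all 1, so H_1 = Z.
  H_2: rank ker ∂_2 − rank ∂_3 = (2 − 2) − 0 = 0, and there is no ∂_3, so H_2 = 0.

As a check, the Euler characteristic is 7 − 9 + 2 = 0, which agrees with 1 − 1 + 0 = 0.

H_0 = Z,  H_1 = Z,  H_2 = 0.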